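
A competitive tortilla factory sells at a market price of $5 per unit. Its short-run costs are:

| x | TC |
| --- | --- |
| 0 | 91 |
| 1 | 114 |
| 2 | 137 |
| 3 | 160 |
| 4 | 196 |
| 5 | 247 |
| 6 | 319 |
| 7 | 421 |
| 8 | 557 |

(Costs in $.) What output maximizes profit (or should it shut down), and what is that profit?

x = 0 (shut down); profit = -$91

Profit at each row (π = 5x − TC): x=0: -91; x=1: -109; x=2: -127; x=3: -145; x=4: -176; x=5: -222; x=6: -289; x=7: -386; x=8: -517.
Profit is highest at x = 0. Equivalently, the lowest AVC in the table is 23/1 ≈ $23 at x = 1, and P = $5 falls below it — price never covers variable cost, so the firm shuts down and loses only its fixed cost.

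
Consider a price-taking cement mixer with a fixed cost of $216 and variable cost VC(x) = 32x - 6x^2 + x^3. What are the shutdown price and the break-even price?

Shutdown price = min AVC. AVC = 32 - 6x + x^2, with vertex at x = 3 and minimum $23.
ATC = 216/x + 32 - 6x + x^2. Setting dATC/dx = −216/x^2 − 6 + 2x = 0 gives x = 6 (since 2·6^3 − 6·6^2 = 216).
min ATC = 216/6 + 32 − 6·6 + 6^2 = $68. That is the break-even price.
Between these two prices the firm operates at a loss; above $68 it earns a profit.

Shutdown price = $23; break-even price = $68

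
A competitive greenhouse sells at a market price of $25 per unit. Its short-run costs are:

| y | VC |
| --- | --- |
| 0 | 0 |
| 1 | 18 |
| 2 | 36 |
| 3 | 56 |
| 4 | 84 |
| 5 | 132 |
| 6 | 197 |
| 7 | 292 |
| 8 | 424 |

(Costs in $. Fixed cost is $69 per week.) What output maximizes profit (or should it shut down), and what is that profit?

Compute π = P·y − TC at each output: y=0: -69; y=1: -62; y=2: -55; y=3: -50; y=4: -53; y=5: -76; y=6: -116; y=7: -186; y=8: -293.
Profit is maximized at y = 3. AVC there is 56/3 = $18.67 ≤ P, so producing beats shutting down (which would give -$69).

y = 3; profit = -$50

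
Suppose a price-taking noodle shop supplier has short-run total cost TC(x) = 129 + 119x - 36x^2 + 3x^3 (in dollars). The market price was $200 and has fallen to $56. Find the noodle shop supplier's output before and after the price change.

AVC = 119 - 36x + 3x^2, minimized at x = 6 where min AVC = $11. MC = 119 - 72x + 9x^2.
With P = $200 above the shutdown price, P = MC gives x = 9.
At P = $56 ≥ min AVC, set P = MC: x = 7. The firm stays open but cuts output.

Output falls from 9 to 7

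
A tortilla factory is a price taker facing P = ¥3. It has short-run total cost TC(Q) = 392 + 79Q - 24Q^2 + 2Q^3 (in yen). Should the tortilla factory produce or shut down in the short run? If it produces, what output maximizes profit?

From TC, MC = TC'(Q) = 79 - 48Q + 6Q^2 and AVC = VC/Q = 79 - 24Q + 2Q^2.
AVC hits its minimum where MC = AVC, at Q = 6, giving min AVC = 79 - 24·6 + 2·6^2 = ¥7.
Since P = ¥3 < min AVC = ¥7, price fails to cover variable cost at any output.
Shutting down limits the loss to fixed cost, ¥392.

Shut down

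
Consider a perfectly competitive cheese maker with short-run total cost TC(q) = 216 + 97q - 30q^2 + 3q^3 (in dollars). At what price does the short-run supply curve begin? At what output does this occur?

The shutdown price is the minimum of AVC. VC = 97q - 30q^2 + 3q^3, so AVC = 97 - 30q + 3q^2.
dAVC/dq = -30 + 6q = 0 gives q = 5. min AVC = 97 - 30·5 + 3·5^2 = 22.
The firm shuts down for any P below $22.

$22 per unit, at q = 5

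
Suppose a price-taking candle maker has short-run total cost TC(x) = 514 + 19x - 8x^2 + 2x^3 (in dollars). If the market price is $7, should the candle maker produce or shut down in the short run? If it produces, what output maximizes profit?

Strip out fixed cost: VC = 19x - 8x^2 + 2x^3. Then AVC = 19 - 8x + 2x^2 and MC = 19 - 16x + 6x^2.
AVC is minimized where dAVC/dx = -8 + 4x = 0, at x = 2; min AVC = 19 - 8·2 + 2·2^2 = $11.
P = $7 lies below min AVC = $11; no output level covers variable cost.
The firm minimizes its loss by shutting down and losing only its fixed cost of $514.

Shut down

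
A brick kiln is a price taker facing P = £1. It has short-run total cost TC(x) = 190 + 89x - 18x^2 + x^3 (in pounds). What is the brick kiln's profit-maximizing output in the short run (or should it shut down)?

Shut down

Variable cost is VC = 89x - 18x^2 + x^3, so AVC = VC/x = 89 - 18x + x^2 and MC = dTC/dx = 89 - 36x + 3x^2.
AVC is minimized where dAVC/dx = -18 + 2x = 0, at x = 9; min AVC = 89 - 18·9 + 9^2 = £8.
Since P = £1 < min AVC = £8, price fails to cover variable cost at any output.
Shutting down limits the loss to fixed cost, £190.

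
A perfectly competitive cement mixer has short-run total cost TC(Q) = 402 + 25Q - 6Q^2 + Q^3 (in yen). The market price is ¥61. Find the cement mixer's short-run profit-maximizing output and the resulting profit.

Profit = -¥186 at Q = 6

AVC = 25 - 6Q + Q^2 has its minimum ¥16 at Q = 3; price ¥61 clears that bar, so the firm operates.
With MC = 25 - 12Q + 3Q^2, P = MC on the upward-sloping part at Q* = 6.
TR = 61·6 = 366. TC = 402 + 150 = 552. Profit = 366 − 552 = -¥186.
That loss of ¥186 beats the ¥402 the firm would lose by shutting down; producing recovers ¥216 of fixed cost.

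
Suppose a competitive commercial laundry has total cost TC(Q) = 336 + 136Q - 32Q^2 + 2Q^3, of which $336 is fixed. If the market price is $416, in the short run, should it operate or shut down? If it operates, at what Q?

From TC, MC = TC'(Q) = 136 - 64Q + 6Q^2 and AVC = VC/Q = 136 - 32Q + 2Q^2.
AVC is minimized where dAVC/dQ = -32 + 4Q = 0, at Q = 8; min AVC = 136 - 32·8 + 2·8^2 = $8.
P = $416 exceeds min AVC = $8, so the firm stays open.
P = MC gives -280 - 64Q + 6Q^2 = 0, with roots -10/3 and 14. Take the larger (rising MC): Q* = 14.
Check: AVC at Q = 14 is $80 ≤ P, so revenue covers variable cost.
Profit = P·Q − TC = 416·14 − 1456 = $4368.

Produce at Q = 14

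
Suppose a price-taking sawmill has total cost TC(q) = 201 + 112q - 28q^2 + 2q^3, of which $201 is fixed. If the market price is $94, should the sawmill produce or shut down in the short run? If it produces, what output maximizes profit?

From TC, MC = TC'(q) = 112 - 56q + 6q^2 and AVC = VC/q = 112 - 28q + 2q^2.
AVC is minimized where dAVC/dq = -28 + 4q = 0, at q = 7; min AVC = 112 - 28·7 + 2·7^2 = $14.
P = $94 exceeds min AVC = $14, so the firm stays open.
Set P = MC: 94 = 112 - 56q + 6q^2 → 18 - 56q + 6q^2 = 0. The roots are q = 1/3 and q = 9; the profit-maximizing output is on the rising part of MC, so q* = 9.
Check: AVC at q = 9 is $22 ≤ P, so revenue covers variable cost.
Profit = P·q − TC = 94·9 − 399 = $447.

Produce at q = 9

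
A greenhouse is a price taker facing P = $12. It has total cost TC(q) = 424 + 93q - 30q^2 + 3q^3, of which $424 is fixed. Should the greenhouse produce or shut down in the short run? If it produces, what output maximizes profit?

Shut down

Variable cost is VC = 93q - 30q^2 + 3q^3, so AVC = VC/q = 93 - 30q + 3q^2 and MC = dTC/dq = 93 - 60q + 9q^2.
AVC hits its minimum where MC = AVC, at q = 5, giving min AVC = 93 - 30·5 + 3·5^2 = $18.
Since P = $12 < min AVC = $18, price fails to cover variable cost at any output.
Shutting down limits the loss to fixed cost, $424.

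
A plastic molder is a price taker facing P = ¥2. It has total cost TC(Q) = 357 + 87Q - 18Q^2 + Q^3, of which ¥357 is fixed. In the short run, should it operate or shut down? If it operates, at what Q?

Shut down

Variable cost is VC = 87Q - 18Q^2 + Q^3, so AVC = VC/Q = 87 - 18Q + Q^2 and MC = dTC/dQ = 87 - 36Q + 3Q^2.
AVC hits its minimum where MC = AVC, at Q = 9, giving min AVC = 87 - 18·9 + 9^2 = ¥6.
P = ¥2 lies below min AVC = ¥6; no output level covers variable cost.
The firm minimizes its loss by shutting down and losing only its fixed cost of ¥357.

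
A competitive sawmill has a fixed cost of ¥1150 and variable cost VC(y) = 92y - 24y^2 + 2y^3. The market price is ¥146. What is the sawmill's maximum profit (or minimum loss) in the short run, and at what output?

AVC = 92 - 24y + 2y^2 has its minimum ¥20 at y = 6; price ¥146 clears that bar, so the firm operates.
MC = 92 - 48y + 6y^2. Setting P = MC and taking the root on the rising branch gives y* = 9.
TR = 146·9 = 1314. TC = 1150 + 342 = 1492. Profit = 1314 − 1492 = -¥178.
By producing, the firm covers all variable cost plus ¥972 of fixed cost; shutting down would lose the full ¥1150.

Profit = -¥178 at y = 9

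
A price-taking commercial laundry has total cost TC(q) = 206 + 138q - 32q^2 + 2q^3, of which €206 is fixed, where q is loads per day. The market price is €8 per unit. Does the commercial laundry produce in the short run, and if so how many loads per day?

Strip out fixed cost: VC = 138q - 32q^2 + 2q^3. Then AVC = 138 - 32q + 2q^2 and MC = 138 - 64q + 6q^2.
AVC hits its minimum where MC = AVC, at q = 8, giving min AVC = 138 - 32·8 + 2·8^2 = €10.
Since P = €8 < min AVC = €10, price fails to cover variable cost at any output.
Best response: produce nothing and absorb the €206 fixed cost.

Shut down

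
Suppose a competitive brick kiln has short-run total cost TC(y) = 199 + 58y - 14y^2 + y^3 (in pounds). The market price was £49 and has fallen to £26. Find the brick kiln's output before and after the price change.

Output falls from 9 to 8

MC = 58 - 28y + 3y^2; the shutdown threshold is min AVC = £9 (at y = 7).
At P = £49 ≥ min AVC, set P = MC on the rising branch: y = 9.
At P = £26 ≥ min AVC, set P = MC: y = 8. The firm stays open but cuts output.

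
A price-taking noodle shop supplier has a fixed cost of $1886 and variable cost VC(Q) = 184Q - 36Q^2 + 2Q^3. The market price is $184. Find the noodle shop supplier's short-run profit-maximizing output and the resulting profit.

AVC = 184 - 36Q + 2Q^2; min AVC = $22 at Q = 9. Since P = $184 ≥ min AVC, the firm produces.
With MC = 184 - 72Q + 6Q^2, P = MC on the upward-sloping part at Q* = 12.
TR = 184·12 = 2208. TC = 1886 + 480 = 2366. Profit = 2208 − 2366 = -$158.
That loss of $158 beats the $1886 the firm would lose by shutting down; producing recovers $1728 of fixed cost.

Profit = -$158 at Q = 12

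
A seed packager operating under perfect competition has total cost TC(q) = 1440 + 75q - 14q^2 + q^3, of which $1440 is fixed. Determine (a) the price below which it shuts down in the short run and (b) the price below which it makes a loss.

Shutdown price = min AVC. AVC = 75 - 14q + q^2, with vertex at q = 7 and minimum $26.
ATC = 1440/q + 75 - 14q + q^2. Setting dATC/dq = −1440/q^2 − 14 + 2q = 0 gives q = 12 (since 2·12^3 − 14·12^2 = 1440).
min ATC = 1440/12 + 75 − 14·12 + 12^2 = $171. That is the break-even price.
For $26 ≤ P < $171 the firm produces at a loss; below $26 it shuts down.

Shutdown price = $26; break-even price = $171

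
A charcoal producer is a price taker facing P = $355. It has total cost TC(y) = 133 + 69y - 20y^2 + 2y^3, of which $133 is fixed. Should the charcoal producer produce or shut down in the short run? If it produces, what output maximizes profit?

From TC, MC = TC'(y) = 69 - 40y + 6y^2 and AVC = VC/y = 69 - 20y + 2y^2.
The AVC parabola has its vertex at y = 20/4 = 5, where AVC = 69 - 20·5 + 2·5^2 = $19.
P = $355 exceeds min AVC = $19, so the firm stays open.
Solving P = MC: -286 - 40y + 6y^2 = 0 ⇒ y = -13/3 or 11. On the upward-sloping branch, y* = 11.
Check: AVC at y = 11 is $91 ≤ P, so revenue covers variable cost.
Profit = P·y − TC = 355·11 − 1134 = $2771.

Produce at y = 11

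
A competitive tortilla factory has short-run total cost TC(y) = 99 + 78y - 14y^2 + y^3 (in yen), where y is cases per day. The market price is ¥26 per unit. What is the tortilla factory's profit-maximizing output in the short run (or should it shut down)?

Shut down

From TC, MC = TC'(y) = 78 - 28y + 3y^2 and AVC = VC/y = 78 - 14y + y^2.
AVC is minimized where dAVC/dy = -14 + 2y = 0, at y = 7; min AVC = 78 - 14·7 + 7^2 = ¥29.
P = ¥26 lies below min AVC = ¥29; no output level covers variable cost.
Shutting down limits the loss to fixed cost, ¥99.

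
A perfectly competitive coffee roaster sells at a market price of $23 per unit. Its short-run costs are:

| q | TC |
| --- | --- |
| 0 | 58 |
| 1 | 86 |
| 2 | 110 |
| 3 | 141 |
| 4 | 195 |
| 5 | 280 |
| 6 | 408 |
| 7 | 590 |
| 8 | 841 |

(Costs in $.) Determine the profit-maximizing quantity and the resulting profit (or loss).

Tabulate TR − TC: q=0: -58; q=1: -63; q=2: -64; q=3: -72; q=4: -103; q=5: -165; q=6: -270; q=7: -429; q=8: -657.
Profit is highest at q = 0. Equivalently, the lowest AVC in the table is 52/2 ≈ $26 at q = 2, and P = $23 falls below it — price never covers variable cost, so the firm shuts down and loses only its fixed cost.

q = 0 (shut down); profit = -$58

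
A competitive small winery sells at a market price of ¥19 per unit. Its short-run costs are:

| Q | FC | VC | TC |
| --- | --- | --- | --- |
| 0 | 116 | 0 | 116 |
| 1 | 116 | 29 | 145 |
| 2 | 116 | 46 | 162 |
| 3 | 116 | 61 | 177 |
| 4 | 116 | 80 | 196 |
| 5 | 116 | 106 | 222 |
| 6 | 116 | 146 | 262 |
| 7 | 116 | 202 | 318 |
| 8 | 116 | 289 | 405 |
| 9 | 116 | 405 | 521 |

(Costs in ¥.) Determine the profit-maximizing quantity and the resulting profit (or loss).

Q = 0 (shut down); profit = -¥116

Tabulate TR − TC: Q=0: -116; Q=1: -126; Q=2: -124; Q=3: -120; Q=4: -120; Q=5: -127; Q=6: -148; Q=7: -185; Q=8: -253; Q=9: -350.
Profit is highest at Q = 0. Equivalently, the lowest AVC in the table is 80/4 ≈ ¥20 at Q = 4, and P = ¥19 falls below it — price never covers variable cost, so the firm shuts down and loses only its fixed cost.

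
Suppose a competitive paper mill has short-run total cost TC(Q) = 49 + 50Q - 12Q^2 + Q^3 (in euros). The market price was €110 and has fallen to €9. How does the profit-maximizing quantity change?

Output falls from 10 to 0 (the firm shuts down)

AVC = 50 - 12Q + Q^2, minimized at Q = 6 where min AVC = €14. MC = 50 - 24Q + 3Q^2.
With P = €110 above the shutdown price, P = MC gives Q = 10.
At P = €9 < min AVC = €14, price no longer covers variable cost at any output, so the firm shuts down: Q = 0.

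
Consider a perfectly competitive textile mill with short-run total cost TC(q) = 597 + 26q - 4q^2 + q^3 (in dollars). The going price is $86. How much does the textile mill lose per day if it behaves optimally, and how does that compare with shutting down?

AVC = 26 - 4q + q^2 has its minimum $22 at q = 2; price $86 clears that bar, so the firm operates.
With MC = 26 - 8q + 3q^2, P = MC on the upward-sloping part at q* = 6.
TR = 86·6 = 516. TC = 597 + 228 = 825. Profit = 516 − 825 = -$309.
That loss of $309 beats the $597 the firm would lose by shutting down; producing recovers $288 of fixed cost.

Profit = -$309 at q = 6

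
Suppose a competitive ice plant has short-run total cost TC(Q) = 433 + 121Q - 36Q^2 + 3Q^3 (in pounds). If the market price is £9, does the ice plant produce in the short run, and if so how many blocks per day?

Shut down

Strip out fixed cost: VC = 121Q - 36Q^2 + 3Q^3. Then AVC = 121 - 36Q + 3Q^2 and MC = 121 - 72Q + 9Q^2.
The AVC parabola has its vertex at Q = 36/6 = 6, where AVC = 121 - 36·6 + 3·6^2 = £13.
With P < min AVC (£9 < £13), every unit sold adds to the loss.
Shutting down limits the loss to fixed cost, £433.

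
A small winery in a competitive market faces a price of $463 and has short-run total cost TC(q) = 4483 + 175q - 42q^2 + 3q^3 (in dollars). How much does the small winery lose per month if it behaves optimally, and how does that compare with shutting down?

AVC = 175 - 42q + 3q^2; min AVC = $28 at q = 7. Since P = $463 ≥ min AVC, the firm produces.
MC = 175 - 84q + 9q^2. Setting P = MC and taking the root on the rising branch gives q* = 12.
TR = 463·12 = 5556. TC = 4483 + 1236 = 5719. Profit = 5556 − 5719 = -$163.
That loss of $163 beats the $4483 the firm would lose by shutting down; producing recovers $4320 of fixed cost.

Profit = -$163 at q = 12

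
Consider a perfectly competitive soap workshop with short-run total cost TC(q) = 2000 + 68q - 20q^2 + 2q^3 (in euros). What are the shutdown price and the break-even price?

Shutdown price = min AVC. AVC = 68 - 20q + 2q^2, with vertex at q = 5 and minimum €18.
ATC = 2000/q + 68 - 20q + 2q^2. Setting dATC/dq = −2000/q^2 − 20 + 4q = 0 gives q = 10 (since 4·10^3 − 20·10^2 = 2000).
min ATC = 2000/10 + 68 − 20·10 + 2·10^2 = €268. That is the break-even price.
For €18 ≤ P < €268 the firm produces at a loss; below €18 it shuts down.

Shutdown price = €18; break-even price = €268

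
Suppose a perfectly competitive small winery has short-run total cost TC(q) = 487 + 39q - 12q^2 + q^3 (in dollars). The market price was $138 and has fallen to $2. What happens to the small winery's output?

Output falls from 11 to 0 (the firm shuts down)

AVC = 39 - 12q + q^2, minimized at q = 6 where min AVC = $3. MC = 39 - 24q + 3q^2.
At P = $138 ≥ min AVC, set P = MC on the rising branch: q = 11.
At P = $2 < min AVC = $3, price no longer covers variable cost at any output, so the firm shuts down: q = 0.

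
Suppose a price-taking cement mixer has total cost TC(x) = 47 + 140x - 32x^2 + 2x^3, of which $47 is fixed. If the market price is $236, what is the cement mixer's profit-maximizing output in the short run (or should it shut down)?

Produce at x = 12

Variable cost is VC = 140x - 32x^2 + 2x^3, so AVC = VC/x = 140 - 32x + 2x^2 and MC = dTC/dx = 140 - 64x + 6x^2.
AVC hits its minimum where MC = AVC, at x = 8, giving min AVC = 140 - 32·8 + 2·8^2 = $12.
Since P = $236 ≥ min AVC = $12, price covers variable cost and the firm should produce.
Solving P = MC: -96 - 64x + 6x^2 = 0 ⇒ x = -4/3 or 12. On the upward-sloping branch, x* = 12.
Check: AVC at x = 12 is $44 ≤ P, so revenue covers variable cost.
Profit = P·x − TC = 236·12 − 575 = $2257.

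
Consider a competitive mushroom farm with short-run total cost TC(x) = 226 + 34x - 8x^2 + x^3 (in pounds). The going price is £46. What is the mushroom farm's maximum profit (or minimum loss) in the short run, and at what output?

Profit = -£82 at x = 6

AVC = 34 - 8x + x^2; min AVC = £18 at x = 4. Since P = £46 ≥ min AVC, the firm produces.
MC = 34 - 16x + 3x^2. Setting P = MC and taking the root on the rising branch gives x* = 6.
TR = 46·6 = 276. TC = 226 + 132 = 358. Profit = 276 − 358 = -£82.
That loss of £82 beats the £226 the firm would lose by shutting down; producing recovers £144 of fixed cost.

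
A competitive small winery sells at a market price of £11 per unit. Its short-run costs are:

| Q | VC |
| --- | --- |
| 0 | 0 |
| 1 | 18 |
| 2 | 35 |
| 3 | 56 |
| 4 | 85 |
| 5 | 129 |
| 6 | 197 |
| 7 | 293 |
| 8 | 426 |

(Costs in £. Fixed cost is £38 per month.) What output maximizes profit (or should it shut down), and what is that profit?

Compute π = P·Q − TC at each output: Q=0: -38; Q=1: -45; Q=2: -51; Q=3: -61; Q=4: -79; Q=5: -112; Q=6: -169; Q=7: -254; Q=8: -376.
Profit is highest at Q = 0. Equivalently, the lowest AVC in the table is 35/2 ≈ £17.50 at Q = 2, and P = £11 falls below it — price never covers variable cost, so the firm shuts down and loses only its fixed cost.

Q = 0 (shut down); profit = -£38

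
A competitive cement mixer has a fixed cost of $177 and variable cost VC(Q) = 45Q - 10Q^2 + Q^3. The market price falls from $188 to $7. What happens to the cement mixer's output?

AVC = 45 - 10Q + Q^2, minimized at Q = 5 where min AVC = $20. MC = 45 - 20Q + 3Q^2.
At P = $188 ≥ min AVC, set P = MC on the rising branch: Q = 11.
At P = $7 < min AVC = $20, price no longer covers variable cost at any output, so the firm shuts down: Q = 0.

Output falls from 11 to 0 (the firm shuts down)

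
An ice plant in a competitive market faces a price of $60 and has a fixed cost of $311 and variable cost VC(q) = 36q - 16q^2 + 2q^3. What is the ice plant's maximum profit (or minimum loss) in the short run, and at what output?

Profit = -$23 at q = 6

AVC = 36 - 16q + 2q^2 has its minimum $4 at q = 4; price $60 clears that bar, so the firm operates.
MC = 36 - 32q + 6q^2. Setting P = MC and taking the root on the rising branch gives q* = 6.
TR = 60·6 = 360. TC = 311 + 72 = 383. Profit = 360 − 383 = -$23.
That loss of $23 beats the $311 the firm would lose by shutting down; producing recovers $288 of fixed cost.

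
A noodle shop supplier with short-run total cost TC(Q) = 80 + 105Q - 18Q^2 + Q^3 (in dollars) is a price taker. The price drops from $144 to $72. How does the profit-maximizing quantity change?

AVC = 105 - 18Q + Q^2, minimized at Q = 9 where min AVC = $24. MC = 105 - 36Q + 3Q^2.
At P = $144 ≥ min AVC, set P = MC on the rising branch: Q = 13.
At P = $72 ≥ min AVC, set P = MC: Q = 11. The firm stays open but cuts output.

Output falls from 13 to 11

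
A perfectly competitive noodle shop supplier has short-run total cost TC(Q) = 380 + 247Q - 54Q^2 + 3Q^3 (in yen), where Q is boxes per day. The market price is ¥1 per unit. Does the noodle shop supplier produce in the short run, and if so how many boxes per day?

Strip out fixed cost: VC = 247Q - 54Q^2 + 3Q^3. Then AVC = 247 - 54Q + 3Q^2 and MC = 247 - 108Q + 9Q^2.
AVC is minimized where dAVC/dQ = -54 + 6Q = 0, at Q = 9; min AVC = 247 - 54·9 + 3·9^2 = ¥4.
Since P = ¥1 < min AVC = ¥4, price fails to cover variable cost at any output.
Shutting down limits the loss to fixed cost, ¥380.

Shut down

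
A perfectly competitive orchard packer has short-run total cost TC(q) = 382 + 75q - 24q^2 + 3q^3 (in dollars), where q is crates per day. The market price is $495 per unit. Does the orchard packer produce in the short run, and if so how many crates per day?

From TC, MC = TC'(q) = 75 - 48q + 9q^2 and AVC = VC/q = 75 - 24q + 3q^2.
AVC hits its minimum where MC = AVC, at q = 4, giving min AVC = 75 - 24·4 + 3·4^2 = $27.
P = $495 exceeds min AVC = $27, so the firm stays open.
Solving P = MC: -420 - 48q + 9q^2 = 0 ⇒ q = -14/3 or 10. On the upward-sloping branch, q* = 10.
Check: AVC at q = 10 is $135 ≤ P, so revenue covers variable cost.
Profit = P·q − TC = 495·10 − 1732 = $3218.

Produce at q = 10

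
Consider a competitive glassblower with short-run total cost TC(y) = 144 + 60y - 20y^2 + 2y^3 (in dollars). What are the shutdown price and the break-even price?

Shutdown price = $10; break-even price = $36

AVC = 60 - 20y + 2y^2; minimized at y = 5, giving min AVC = $10. That is the shutdown price.
ATC = 144/y + 60 - 20y + 2y^2. Setting dATC/dy = −144/y^2 − 20 + 4y = 0 gives y = 6 (since 4·6^3 − 20·6^2 = 144).
min ATC = 144/6 + 60 − 20·6 + 2·6^2 = $36. That is the break-even price.
For $10 ≤ P < $36 the firm produces at a loss; below $10 it shuts down.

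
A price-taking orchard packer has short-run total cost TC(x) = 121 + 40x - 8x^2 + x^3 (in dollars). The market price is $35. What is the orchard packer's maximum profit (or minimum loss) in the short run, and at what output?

AVC = 40 - 8x + x^2 has its minimum $24 at x = 4; price $35 clears that bar, so the firm operates.
MC = 40 - 16x + 3x^2. Setting P = MC and taking the root on the rising branch gives x* = 5.
TR = 35·5 = 175. TC = 121 + 125 = 246. Profit = 175 − 246 = -$71.
Shutting down would mean losing the fixed cost of $121, so operating at a loss of $71 is better by $50.

Profit = -$71 at x = 5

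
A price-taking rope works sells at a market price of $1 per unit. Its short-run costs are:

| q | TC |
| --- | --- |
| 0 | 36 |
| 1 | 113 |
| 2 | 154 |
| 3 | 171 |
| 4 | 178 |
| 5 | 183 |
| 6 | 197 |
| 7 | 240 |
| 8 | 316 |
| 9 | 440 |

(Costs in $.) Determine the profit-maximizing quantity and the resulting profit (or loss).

Tabulate TR − TC: q=0: -36; q=1: -112; q=2: -152; q=3: -168; q=4: -174; q=5: -178; q=6: -191; q=7: -233; q=8: -308; q=9: -431.
Profit is highest at q = 0. Equivalently, the lowest AVC in the table is 161/6 ≈ $26.83 at q = 6, and P = $1 falls below it — price never covers variable cost, so the firm shuts down and loses only its fixed cost.

q = 0 (shut down); profit = -$36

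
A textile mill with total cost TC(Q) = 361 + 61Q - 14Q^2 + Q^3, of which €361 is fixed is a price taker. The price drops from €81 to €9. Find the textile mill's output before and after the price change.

Output falls from 10 to 0 (the firm shuts down)

MC = 61 - 28Q + 3Q^2; the shutdown threshold is min AVC = €12 (at Q = 7).
At P = €81 ≥ min AVC, set P = MC on the rising branch: Q = 10.
At P = €9 < min AVC = €12, price no longer covers variable cost at any output, so the firm shuts down: Q = 0.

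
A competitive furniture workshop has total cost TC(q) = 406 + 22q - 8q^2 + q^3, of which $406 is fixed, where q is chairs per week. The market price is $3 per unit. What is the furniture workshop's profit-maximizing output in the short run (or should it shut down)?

Variable cost is VC = 22q - 8q^2 + q^3, so AVC = VC/q = 22 - 8q + q^2 and MC = dTC/dq = 22 - 16q + 3q^2.
AVC is minimized where dAVC/dq = -8 + 2q = 0, at q = 4; min AVC = 22 - 8·4 + 4^2 = $6.
With P < min AVC ($3 < $6), every unit sold adds to the loss.
The firm minimizes its loss by shutting down and losing only its fixed cost of $406.

Shut down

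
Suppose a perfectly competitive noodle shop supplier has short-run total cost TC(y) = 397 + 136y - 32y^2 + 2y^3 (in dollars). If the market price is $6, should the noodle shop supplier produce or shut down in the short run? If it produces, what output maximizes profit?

From TC, MC = TC'(y) = 136 - 64y + 6y^2 and AVC = VC/y = 136 - 32y + 2y^2.
AVC hits its minimum where MC = AVC, at y = 8, giving min AVC = 136 - 32·8 + 2·8^2 = $8.
With P < min AVC ($6 < $8), every unit sold adds to the loss.
Best response: produce nothing and absorb the $397 fixed cost.

Shut down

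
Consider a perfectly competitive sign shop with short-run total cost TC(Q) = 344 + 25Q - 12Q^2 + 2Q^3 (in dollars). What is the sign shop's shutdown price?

$7 per unit

The firm shuts down when price falls below the minimum of average variable cost. AVC = VC/Q = 25 - 12Q + 2Q^2.
dAVC/dQ = -12 + 4Q = 0 gives Q = 3. min AVC = 25 - 12·3 + 2·3^2 = 7.
The firm shuts down for any P below $7.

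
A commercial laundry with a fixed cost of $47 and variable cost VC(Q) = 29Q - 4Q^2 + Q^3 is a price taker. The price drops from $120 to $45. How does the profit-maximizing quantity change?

Output falls from 7 to 4

AVC = 29 - 4Q + Q^2, minimized at Q = 2 where min AVC = $25. MC = 29 - 8Q + 3Q^2.
With P = $120 above the shutdown price, P = MC gives Q = 7.
At P = $45 ≥ min AVC, set P = MC: Q = 4. The firm stays open but cuts output.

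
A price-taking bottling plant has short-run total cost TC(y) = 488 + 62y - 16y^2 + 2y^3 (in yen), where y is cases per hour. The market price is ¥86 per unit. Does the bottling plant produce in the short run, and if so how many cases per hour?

From TC, MC = TC'(y) = 62 - 32y + 6y^2 and AVC = VC/y = 62 - 16y + 2y^2.
The AVC parabola has its vertex at y = 16/4 = 4, where AVC = 62 - 16·4 + 2·4^2 = ¥30.
Because ¥86 ≥ ¥30, revenue can cover variable cost; the firm operates.
P = MC gives -24 - 32y + 6y^2 = 0, with roots -2/3 and 6. Take the larger (rising MC): y* = 6.
Check: AVC at y = 6 is ¥38 ≤ P, so revenue covers variable cost.
Profit = P·y − TC = 86·6 − 716 = -¥200, a loss, but smaller than the ¥488 fixed cost the firm would lose by shutting down.

Produce at y = 6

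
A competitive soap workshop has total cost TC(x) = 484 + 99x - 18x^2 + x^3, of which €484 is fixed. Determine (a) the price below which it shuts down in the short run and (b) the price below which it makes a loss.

Shutdown price = min AVC. AVC = 99 - 18x + x^2, with vertex at x = 9 and minimum €18.
ATC = 484/x + 99 - 18x + x^2. Setting dATC/dx = −484/x^2 − 18 + 2x = 0 gives x = 11 (since 2·11^3 − 18·11^2 = 484).
min ATC = 484/11 + 99 − 18·11 + 11^2 = €66. That is the break-even price.
Between these two prices the firm operates at a loss; above €66 it earns a profit.

Shutdown price = €18; break-even price = €66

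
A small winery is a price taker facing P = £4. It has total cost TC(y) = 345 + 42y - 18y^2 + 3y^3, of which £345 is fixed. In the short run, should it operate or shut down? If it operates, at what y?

Shut down

From TC, MC = TC'(y) = 42 - 36y + 9y^2 and AVC = VC/y = 42 - 18y + 3y^2.
The AVC parabola has its vertex at y = 18/6 = 3, where AVC = 42 - 18·3 + 3·3^2 = £15.
P = £4 lies below min AVC = £15; no output level covers variable cost.
Best response: produce nothing and absorb the £345 fixed cost.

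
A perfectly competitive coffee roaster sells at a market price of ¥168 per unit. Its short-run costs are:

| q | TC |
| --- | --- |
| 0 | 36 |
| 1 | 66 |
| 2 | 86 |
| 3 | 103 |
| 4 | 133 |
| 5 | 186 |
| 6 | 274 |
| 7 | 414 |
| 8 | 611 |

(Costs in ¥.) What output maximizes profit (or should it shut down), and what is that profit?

q = 7; profit = ¥762

Compute π = P·q − TC at each output: q=0: -36; q=1: 102; q=2: 250; q=3: 401; q=4: 539; q=5: 654; q=6: 734; q=7: 762; q=8: 733.
Profit is maximized at q = 7. AVC there is 378/7 = ¥54 ≤ P, so producing beats shutting down (which would give -¥36).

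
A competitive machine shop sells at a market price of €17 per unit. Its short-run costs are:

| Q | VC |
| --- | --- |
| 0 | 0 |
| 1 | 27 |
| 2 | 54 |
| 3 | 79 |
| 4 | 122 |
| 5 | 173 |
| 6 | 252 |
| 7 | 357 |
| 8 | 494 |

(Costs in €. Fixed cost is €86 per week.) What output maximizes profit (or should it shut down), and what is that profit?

Q = 0 (shut down); profit = -€86

Tabulate TR − TC: Q=0: -86; Q=1: -96; Q=2: -106; Q=3: -114; Q=4: -140; Q=5: -174; Q=6: -236; Q=7: -324; Q=8: -444.
Profit is highest at Q = 0. Equivalently, the lowest AVC in the table is 79/3 ≈ €26.33 at Q = 3, and P = €17 falls below it — price never covers variable cost, so the firm shuts down and loses only its fixed cost.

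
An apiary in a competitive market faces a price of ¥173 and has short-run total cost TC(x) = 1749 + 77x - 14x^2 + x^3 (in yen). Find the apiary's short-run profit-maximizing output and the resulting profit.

Profit = -¥309 at x = 12

AVC = 77 - 14x + x^2; min AVC = ¥28 at x = 7. Since P = ¥173 ≥ min AVC, the firm produces.
MC = 77 - 28x + 3x^2. Setting P = MC and taking the root on the rising branch gives x* = 12.
TR = 173·12 = 2076. TC = 1749 + 636 = 2385. Profit = 2076 − 2385 = -¥309.
That loss of ¥309 beats the ¥1749 the firm would lose by shutting down; producing recovers ¥1440 of fixed cost.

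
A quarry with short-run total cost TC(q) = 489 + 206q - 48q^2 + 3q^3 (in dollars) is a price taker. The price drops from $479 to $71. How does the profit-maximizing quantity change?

Output falls from 13 to 9

MC = 206 - 96q + 9q^2; the shutdown threshold is min AVC = $14 (at q = 8).
With P = $479 above the shutdown price, P = MC gives q = 13.
At P = $71 ≥ min AVC, set P = MC: q = 9. The firm stays open but cuts output.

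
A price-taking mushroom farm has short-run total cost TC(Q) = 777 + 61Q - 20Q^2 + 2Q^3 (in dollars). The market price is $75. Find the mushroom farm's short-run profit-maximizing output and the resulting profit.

AVC = 61 - 20Q + 2Q^2; min AVC = $11 at Q = 5. Since P = $75 ≥ min AVC, the firm produces.
With MC = 61 - 40Q + 6Q^2, P = MC on the upward-sloping part at Q* = 7.
TR = 75·7 = 525. TC = 777 + 133 = 910. Profit = 525 − 910 = -$385.
By producing, the firm covers all variable cost plus $392 of fixed cost; shutting down would lose the full $777.

Profit = -$385 at Q = 7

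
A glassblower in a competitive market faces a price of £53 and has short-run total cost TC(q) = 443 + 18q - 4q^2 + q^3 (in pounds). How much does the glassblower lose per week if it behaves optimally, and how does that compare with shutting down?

AVC = 18 - 4q + q^2 has its minimum £14 at q = 2; price £53 clears that bar, so the firm operates.
With MC = 18 - 8q + 3q^2, P = MC on the upward-sloping part at q* = 5.
TR = 53·5 = 265. TC = 443 + 115 = 558. Profit = 265 − 558 = -£293.
By producing, the firm covers all variable cost plus £150 of fixed cost; shutting down would lose the full £443.

Profit = -£293 at q = 5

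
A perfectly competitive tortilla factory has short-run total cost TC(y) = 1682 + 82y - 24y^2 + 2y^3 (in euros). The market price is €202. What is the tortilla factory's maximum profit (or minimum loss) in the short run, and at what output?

Profit = -€82 at y = 10

AVC = 82 - 24y + 2y^2; min AVC = €10 at y = 6. Since P = €202 ≥ min AVC, the firm produces.
MC = 82 - 48y + 6y^2. Setting P = MC and taking the root on the rising branch gives y* = 10.
TR = 202·10 = 2020. TC = 1682 + 420 = 2102. Profit = 2020 − 2102 = -€82.
By producing, the firm covers all variable cost plus €1600 of fixed cost; shutting down would lose the full €1682.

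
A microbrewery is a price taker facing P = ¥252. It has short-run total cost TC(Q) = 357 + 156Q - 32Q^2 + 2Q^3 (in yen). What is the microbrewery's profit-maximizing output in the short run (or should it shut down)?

From TC, MC = TC'(Q) = 156 - 64Q + 6Q^2 and AVC = VC/Q = 156 - 32Q + 2Q^2.
AVC hits its minimum where MC = AVC, at Q = 8, giving min AVC = 156 - 32·8 + 2·8^2 = ¥28.
P = ¥252 exceeds min AVC = ¥28, so the firm stays open.
P = MC gives -96 - 64Q + 6Q^2 = 0, with roots -4/3 and 12. Take the larger (rising MC): Q* = 12.
Check: AVC at Q = 12 is ¥60 ≤ P, so revenue covers variable cost.
Profit = P·Q − TC = 252·12 − 1077 = ¥1947.

Produce at Q = 12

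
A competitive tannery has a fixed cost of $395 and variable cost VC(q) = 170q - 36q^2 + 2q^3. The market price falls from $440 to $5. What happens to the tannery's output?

Output falls from 15 to 0 (the firm shuts down)

MC = 170 - 72q + 6q^2; the shutdown threshold is min AVC = $8 (at q = 9).
At P = $440 ≥ min AVC, set P = MC on the rising branch: q = 15.
At P = $5 < min AVC = $8, price no longer covers variable cost at any output, so the firm shuts down: q = 0.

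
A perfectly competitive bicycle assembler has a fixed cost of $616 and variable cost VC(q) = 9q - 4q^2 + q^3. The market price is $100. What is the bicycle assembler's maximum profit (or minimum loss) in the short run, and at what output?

AVC = 9 - 4q + q^2 has its minimum $5 at q = 2; price $100 clears that bar, so the firm operates.
With MC = 9 - 8q + 3q^2, P = MC on the upward-sloping part at q* = 7.
TR = 100·7 = 700. TC = 616 + 210 = 826. Profit = 700 − 826 = -$126.
By producing, the firm covers all variable cost plus $490 of fixed cost; shutting down would lose the full $616.

Profit = -$126 at q = 7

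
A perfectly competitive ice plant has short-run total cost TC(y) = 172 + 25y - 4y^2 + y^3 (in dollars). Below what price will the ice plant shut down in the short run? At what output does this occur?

$21 per unit, at y = 2

The shutdown price is the minimum of AVC. VC = 25y - 4y^2 + y^3, so AVC = 25 - 4y + y^2.
At the minimum of AVC, MC = AVC. MC = 25 - 8y + 3y^2; setting MC = AVC gives 2y^2 - 4y = 0, so y = 2. min AVC = 21.
For P < $21 the firm produces nothing.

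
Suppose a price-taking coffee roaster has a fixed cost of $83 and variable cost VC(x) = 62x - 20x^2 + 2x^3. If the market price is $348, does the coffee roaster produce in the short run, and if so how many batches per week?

Variable cost is VC = 62x - 20x^2 + 2x^3, so AVC = VC/x = 62 - 20x + 2x^2 and MC = dTC/dx = 62 - 40x + 6x^2.
AVC hits its minimum where MC = AVC, at x = 5, giving min AVC = 62 - 20·5 + 2·5^2 = $12.
Since P = $348 ≥ min AVC = $12, price covers variable cost and the firm should produce.
Solving P = MC: -286 - 40x + 6x^2 = 0 ⇒ x = -13/3 or 11. On the upward-sloping branch, x* = 11.
Check: AVC at x = 11 is $84 ≤ P, so revenue covers variable cost.
Profit = P·x − TC = 348·11 − 1007 = $2821.

Produce at x = 11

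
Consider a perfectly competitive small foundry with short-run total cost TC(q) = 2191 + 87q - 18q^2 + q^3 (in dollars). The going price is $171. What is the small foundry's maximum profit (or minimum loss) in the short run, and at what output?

Profit = -$231 at q = 14

AVC = 87 - 18q + q^2 has its minimum $6 at q = 9; price $171 clears that bar, so the firm operates.
With MC = 87 - 36q + 3q^2, P = MC on the upward-sloping part at q* = 14.
TR = 171·14 = 2394. TC = 2191 + 434 = 2625. Profit = 2394 − 2625 = -$231.
Shutting down would mean losing the fixed cost of $2191, so operating at a loss of $231 is better by $1960.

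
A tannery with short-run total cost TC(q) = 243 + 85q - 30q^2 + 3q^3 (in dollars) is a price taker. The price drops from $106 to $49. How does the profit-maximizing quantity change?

Output falls from 7 to 6

MC = 85 - 60q + 9q^2; the shutdown threshold is min AVC = $10 (at q = 5).
At P = $106 ≥ min AVC, set P = MC on the rising branch: q = 7.
At P = $49 ≥ min AVC, set P = MC: q = 6. The firm stays open but cuts output.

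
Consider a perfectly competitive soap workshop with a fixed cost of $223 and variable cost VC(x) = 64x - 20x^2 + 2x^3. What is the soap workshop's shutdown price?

The firm shuts down when price falls below the minimum of average variable cost. AVC = VC/x = 64 - 20x + 2x^2.
dAVC/dx = -20 + 4x = 0 gives x = 5. min AVC = 64 - 20·5 + 2·5^2 = 14.
The firm shuts down for any P below $14.

$14 per unit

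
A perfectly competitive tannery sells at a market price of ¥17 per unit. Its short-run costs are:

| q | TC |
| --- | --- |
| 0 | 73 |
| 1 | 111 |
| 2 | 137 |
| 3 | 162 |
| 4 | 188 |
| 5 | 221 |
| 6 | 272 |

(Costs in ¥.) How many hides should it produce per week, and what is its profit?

q = 0 (shut down); profit = -¥73

Tabulate TR − TC: q=0: -73; q=1: -94; q=2: -103; q=3: -111; q=4: -120; q=5: -136; q=6: -170.
Profit is highest at q = 0. Equivalently, the lowest AVC in the table is 115/4 ≈ ¥28.75 at q = 4, and P = ¥17 falls below it — price never covers variable cost, so the firm shuts down and loses only its fixed cost.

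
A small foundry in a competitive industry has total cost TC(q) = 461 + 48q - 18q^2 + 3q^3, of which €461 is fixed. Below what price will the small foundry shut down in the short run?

€21 per unit

Short-run supply begins at min AVC. From VC = 48q - 18q^2 + 3q^3, AVC = 48 - 18q + 3q^2.
dAVC/dq = -18 + 6q = 0 gives q = 3. min AVC = 48 - 18·3 + 3·3^2 = 21.
For P < €21 the firm produces nothing.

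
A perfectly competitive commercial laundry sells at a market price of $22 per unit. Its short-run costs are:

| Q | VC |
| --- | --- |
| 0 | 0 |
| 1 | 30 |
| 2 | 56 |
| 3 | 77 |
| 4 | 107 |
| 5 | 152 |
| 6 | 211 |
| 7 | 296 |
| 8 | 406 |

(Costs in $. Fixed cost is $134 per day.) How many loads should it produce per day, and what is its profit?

Q = 0 (shut down); profit = -$134

Profit at each row (π = 22Q − TC): Q=0: -134; Q=1: -142; Q=2: -146; Q=3: -145; Q=4: -153; Q=5: -176; Q=6: -213; Q=7: -276; Q=8: -364.
Profit is highest at Q = 0. Equivalently, the lowest AVC in the table is 77/3 ≈ $25.67 at Q = 3, and P = $22 falls below it — price never covers variable cost, so the firm shuts down and loses only its fixed cost.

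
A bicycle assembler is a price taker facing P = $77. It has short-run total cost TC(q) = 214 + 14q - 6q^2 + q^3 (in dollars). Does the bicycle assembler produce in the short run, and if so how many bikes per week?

Produce at q = 7

From TC, MC = TC'(q) = 14 - 12q + 3q^2 and AVC = VC/q = 14 - 6q + q^2.
AVC is minimized where dAVC/dq = -6 + 2q = 0, at q = 3; min AVC = 14 - 6·3 + 3^2 = $5.
Because $77 ≥ $5, revenue can cover variable cost; the firm operates.
P = MC gives -63 - 12q + 3q^2 = 0, with roots -3 and 7. Take the larger (rising MC): q* = 7.
Check: AVC at q = 7 is $21 ≤ P, so revenue covers variable cost.
Profit = P·q − TC = 77·7 − 361 = $178.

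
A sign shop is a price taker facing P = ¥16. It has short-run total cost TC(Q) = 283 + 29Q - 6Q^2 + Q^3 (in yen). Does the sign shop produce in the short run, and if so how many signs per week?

From TC, MC = TC'(Q) = 29 - 12Q + 3Q^2 and AVC = VC/Q = 29 - 6Q + Q^2.
The AVC parabola has its vertex at Q = 6/2 = 3, where AVC = 29 - 6·3 + 3^2 = ¥20.
With P < min AVC (¥16 < ¥20), every unit sold adds to the loss.
The firm minimizes its loss by shutting down and losing only its fixed cost of ¥283.

Shut down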